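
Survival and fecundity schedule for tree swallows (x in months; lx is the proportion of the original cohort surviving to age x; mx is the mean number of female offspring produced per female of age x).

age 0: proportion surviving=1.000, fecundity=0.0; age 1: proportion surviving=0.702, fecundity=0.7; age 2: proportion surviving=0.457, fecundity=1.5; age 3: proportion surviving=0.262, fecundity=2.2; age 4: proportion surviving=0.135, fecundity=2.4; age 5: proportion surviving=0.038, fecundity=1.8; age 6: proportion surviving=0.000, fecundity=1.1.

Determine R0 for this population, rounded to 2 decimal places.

lx·mx by age: 0, 0.4914, 0.6855, 0.5764, 0.324, 0.0684, 0
R0 = Σ lx·mx = 2.1457 → 2.15

2.15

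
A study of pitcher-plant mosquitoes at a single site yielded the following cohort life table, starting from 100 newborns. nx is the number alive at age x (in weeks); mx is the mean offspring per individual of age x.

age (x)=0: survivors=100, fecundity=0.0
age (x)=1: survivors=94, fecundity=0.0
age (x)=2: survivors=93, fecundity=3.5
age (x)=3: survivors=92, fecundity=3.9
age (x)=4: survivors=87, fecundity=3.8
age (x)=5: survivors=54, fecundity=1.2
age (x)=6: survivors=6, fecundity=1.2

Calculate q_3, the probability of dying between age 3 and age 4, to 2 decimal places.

0.05

lx = nx/n0 = nx/100: 1, 0.94, 0.93, 0.92, 0.87, 0.54, 0.06
q_3 = (l_3 − l_4) / l_3 = (0.92 − 0.87) / 0.92
     = 0.05 / 0.92 = 0.054348… → 0.05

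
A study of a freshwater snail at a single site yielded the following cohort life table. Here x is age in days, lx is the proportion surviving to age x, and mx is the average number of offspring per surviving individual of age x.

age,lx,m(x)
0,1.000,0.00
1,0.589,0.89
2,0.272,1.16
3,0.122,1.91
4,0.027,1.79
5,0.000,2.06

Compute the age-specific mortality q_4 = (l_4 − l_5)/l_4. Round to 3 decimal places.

1.000

q_4 = (l_4 − l_5) / l_4 = (0.027 − 0) / 0.027
     = 0.027 / 0.027 = 1 → 1.000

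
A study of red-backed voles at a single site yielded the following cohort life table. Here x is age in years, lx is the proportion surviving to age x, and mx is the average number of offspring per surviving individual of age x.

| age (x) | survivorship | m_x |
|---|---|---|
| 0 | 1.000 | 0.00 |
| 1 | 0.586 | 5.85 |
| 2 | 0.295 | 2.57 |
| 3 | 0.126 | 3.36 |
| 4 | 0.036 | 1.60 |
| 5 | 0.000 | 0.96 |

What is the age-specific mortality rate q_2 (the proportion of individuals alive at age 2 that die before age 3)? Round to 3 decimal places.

q_2 = (l_2 − l_3) / l_2 = (0.295 − 0.126) / 0.295
     = 0.169 / 0.295 = 0.572881… → 0.573

0.573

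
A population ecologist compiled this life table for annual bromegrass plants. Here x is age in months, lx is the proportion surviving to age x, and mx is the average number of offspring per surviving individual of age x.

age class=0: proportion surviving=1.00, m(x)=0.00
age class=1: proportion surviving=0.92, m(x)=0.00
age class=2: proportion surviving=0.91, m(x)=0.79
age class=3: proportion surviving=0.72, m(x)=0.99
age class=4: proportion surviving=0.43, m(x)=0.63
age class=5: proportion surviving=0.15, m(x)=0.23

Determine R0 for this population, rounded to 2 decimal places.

1.74

lx·mx by age: 0, 0, 0.7189, 0.7128, 0.2709, 0.0345
R0 = Σ lx·mx = 1.7371 → 1.74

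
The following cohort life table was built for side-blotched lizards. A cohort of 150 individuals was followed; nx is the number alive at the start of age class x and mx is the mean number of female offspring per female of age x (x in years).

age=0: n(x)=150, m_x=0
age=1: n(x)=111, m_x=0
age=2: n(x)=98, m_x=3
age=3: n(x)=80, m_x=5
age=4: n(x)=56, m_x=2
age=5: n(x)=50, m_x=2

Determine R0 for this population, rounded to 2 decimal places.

lx = nx/n0 = nx/150: 1, 0.74, 0.65333…, 0.53333…, 0.37333…, 0.33333…
lx·mx by age: 0, 0, 1.96…, 2.666667…, 0.746667…, 0.666667…
R0 = Σ lx·mx = 6.04… → 6.04

6.04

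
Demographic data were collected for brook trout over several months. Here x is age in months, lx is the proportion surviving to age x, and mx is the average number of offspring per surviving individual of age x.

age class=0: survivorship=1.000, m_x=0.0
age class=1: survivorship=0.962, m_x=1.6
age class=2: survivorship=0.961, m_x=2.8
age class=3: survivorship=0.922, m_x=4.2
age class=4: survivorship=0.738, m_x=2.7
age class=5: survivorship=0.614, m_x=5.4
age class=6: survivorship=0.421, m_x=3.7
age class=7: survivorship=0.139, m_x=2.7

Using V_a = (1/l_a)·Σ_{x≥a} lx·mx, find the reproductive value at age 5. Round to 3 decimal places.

lx·mx for x ≥ 5: 3.3156, 1.5577, 0.3753 → sum = 5.2486
V_5 = 5.2486 / l_5 = 5.2486 / 0.614 = 8.548208… → 8.548

8.548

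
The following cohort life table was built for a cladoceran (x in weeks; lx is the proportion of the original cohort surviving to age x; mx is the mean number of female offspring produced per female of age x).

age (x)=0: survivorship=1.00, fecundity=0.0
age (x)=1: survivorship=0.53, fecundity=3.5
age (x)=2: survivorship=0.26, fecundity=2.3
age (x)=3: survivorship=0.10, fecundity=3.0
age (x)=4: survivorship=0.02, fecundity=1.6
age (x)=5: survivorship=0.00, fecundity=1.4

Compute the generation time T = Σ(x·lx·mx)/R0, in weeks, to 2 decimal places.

lx·mx: 0, 1.855, 0.598, 0.3, 0.032, 0 → R0 = 2.785
x·lx·mx: 0, 1.855, 1.196, 0.9, 0.128, 0 → Σ = 4.079
T = 4.079 / 2.785 = 1.464632… → 1.46

1.46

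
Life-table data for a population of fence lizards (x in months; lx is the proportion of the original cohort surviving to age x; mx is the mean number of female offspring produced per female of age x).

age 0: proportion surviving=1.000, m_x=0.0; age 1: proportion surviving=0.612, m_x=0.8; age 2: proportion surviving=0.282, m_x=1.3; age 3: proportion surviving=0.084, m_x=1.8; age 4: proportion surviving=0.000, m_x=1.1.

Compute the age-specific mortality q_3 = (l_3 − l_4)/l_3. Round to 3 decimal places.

q_3 = (l_3 − l_4) / l_3 = (0.084 − 0) / 0.084
     = 0.084 / 0.084 = 1 → 1.000

1.000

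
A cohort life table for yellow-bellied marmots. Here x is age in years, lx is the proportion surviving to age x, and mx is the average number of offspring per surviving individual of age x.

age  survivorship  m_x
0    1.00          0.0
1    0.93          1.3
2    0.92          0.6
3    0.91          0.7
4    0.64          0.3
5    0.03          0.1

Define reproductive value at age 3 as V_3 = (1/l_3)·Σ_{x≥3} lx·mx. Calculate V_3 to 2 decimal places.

0.91

lx·mx for x ≥ 3: 0.637, 0.192, 0.003 → sum = 0.832
V_3 = 0.832 / l_3 = 0.832 / 0.91 = 0.914286… → 0.91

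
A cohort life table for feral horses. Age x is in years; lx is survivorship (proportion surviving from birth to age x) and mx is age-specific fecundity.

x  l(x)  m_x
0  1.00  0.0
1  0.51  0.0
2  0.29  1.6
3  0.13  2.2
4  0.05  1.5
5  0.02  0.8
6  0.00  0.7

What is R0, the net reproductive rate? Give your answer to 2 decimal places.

lx·mx by age: 0, 0, 0.464, 0.286, 0.075, 0.016, 0
R0 = Σ lx·mx = 0.841 → 0.84

0.84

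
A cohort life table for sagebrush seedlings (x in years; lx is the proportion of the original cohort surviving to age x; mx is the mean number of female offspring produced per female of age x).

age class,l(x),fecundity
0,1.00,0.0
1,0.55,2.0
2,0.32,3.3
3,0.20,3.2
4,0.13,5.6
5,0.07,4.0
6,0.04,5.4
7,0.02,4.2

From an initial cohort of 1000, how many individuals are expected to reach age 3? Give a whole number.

Expected survivors = N0 · l_3 = 1000 × 0.20 = 200 → 200

200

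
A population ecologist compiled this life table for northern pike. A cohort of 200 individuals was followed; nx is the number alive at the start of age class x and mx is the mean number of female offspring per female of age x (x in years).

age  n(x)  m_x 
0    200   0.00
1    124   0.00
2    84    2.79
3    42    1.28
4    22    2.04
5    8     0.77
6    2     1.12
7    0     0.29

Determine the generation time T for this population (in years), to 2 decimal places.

2.50

lx = nx/n0 = nx/200: 1, 0.62, 0.42, 0.21, 0.11, 0.04, 0.01, 0
lx·mx: 0, 0, 1.1718, 0.2688, 0.2244, 0.0308, 0.0112, 0 → R0 = 1.707
x·lx·mx: 0, 0, 2.3436, 0.8064, 0.8976, 0.154, 0.0672, 0 → Σ = 4.2688
T = 4.2688 / 1.707 = 2.500762… → 2.50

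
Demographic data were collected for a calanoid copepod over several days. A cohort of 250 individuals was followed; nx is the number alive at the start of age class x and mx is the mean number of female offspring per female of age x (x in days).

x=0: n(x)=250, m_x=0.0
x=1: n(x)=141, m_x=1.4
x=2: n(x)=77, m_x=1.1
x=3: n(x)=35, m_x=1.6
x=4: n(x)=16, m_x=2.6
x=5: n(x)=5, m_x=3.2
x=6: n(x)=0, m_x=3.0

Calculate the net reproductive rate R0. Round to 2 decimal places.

1.58

lx = nx/n0 = nx/250: 1, 0.564, 0.308, 0.14, 0.064, 0.02, 0
lx·mx by age: 0, 0.7896, 0.3388, 0.224, 0.1664, 0.064, 0
R0 = Σ lx·mx = 1.5828 → 1.58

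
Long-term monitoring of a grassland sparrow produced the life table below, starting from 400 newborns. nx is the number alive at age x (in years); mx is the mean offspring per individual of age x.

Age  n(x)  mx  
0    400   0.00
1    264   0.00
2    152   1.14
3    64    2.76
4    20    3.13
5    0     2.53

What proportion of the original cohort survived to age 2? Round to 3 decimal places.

0.380

l_2 = n_2/n_0 = 152/400 = 0.38 → 0.380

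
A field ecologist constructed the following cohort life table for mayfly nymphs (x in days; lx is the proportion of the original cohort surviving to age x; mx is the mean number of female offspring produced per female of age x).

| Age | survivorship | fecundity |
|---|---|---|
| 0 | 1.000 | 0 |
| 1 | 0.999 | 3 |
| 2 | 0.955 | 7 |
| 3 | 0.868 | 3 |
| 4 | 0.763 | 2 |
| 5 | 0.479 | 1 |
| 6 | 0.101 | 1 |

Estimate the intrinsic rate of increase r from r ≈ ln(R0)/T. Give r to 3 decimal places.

1.153

R0 = Σ lx·mx = 0 + 2.997 + 6.685 + 2.604 + 1.526 + 0.479 + 0.101 = 14.392
Σ x·lx·mx = 33.284; T = 33.284/14.392 = 2.31267…
r ≈ ln(R0)/T = ln(14.392)/2.31267… = 1.15307… → 1.153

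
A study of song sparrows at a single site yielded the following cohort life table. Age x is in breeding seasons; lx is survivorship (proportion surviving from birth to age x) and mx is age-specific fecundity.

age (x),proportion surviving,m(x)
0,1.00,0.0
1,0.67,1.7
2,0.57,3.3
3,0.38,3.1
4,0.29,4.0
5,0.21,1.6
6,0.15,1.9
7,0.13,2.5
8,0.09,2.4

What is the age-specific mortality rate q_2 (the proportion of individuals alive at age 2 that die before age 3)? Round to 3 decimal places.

0.333

q_2 = (l_2 − l_3) / l_2 = (0.57 − 0.38) / 0.57
     = 0.19 / 0.57 = 0.333333… → 0.333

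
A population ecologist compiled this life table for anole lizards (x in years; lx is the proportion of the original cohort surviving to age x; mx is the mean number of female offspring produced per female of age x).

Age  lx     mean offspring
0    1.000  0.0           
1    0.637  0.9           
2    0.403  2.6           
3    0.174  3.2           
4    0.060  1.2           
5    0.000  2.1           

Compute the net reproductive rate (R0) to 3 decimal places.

2.250

lx·mx by age: 0, 0.5733, 1.0478, 0.5568, 0.072, 0
R0 = Σ lx·mx = 2.2499 → 2.250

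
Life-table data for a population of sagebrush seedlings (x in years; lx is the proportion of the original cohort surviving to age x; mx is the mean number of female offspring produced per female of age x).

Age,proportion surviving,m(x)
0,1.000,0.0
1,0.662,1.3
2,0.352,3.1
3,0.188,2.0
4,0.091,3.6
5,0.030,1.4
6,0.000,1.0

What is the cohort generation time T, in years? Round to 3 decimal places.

2.110

lx·mx: 0, 0.8606, 1.0912, 0.376, 0.3276, 0.042, 0 → R0 = 2.6974
x·lx·mx: 0, 0.8606, 2.1824, 1.128, 1.3104, 0.21, 0 → Σ = 5.6914
T = 5.6914 / 2.6974 = 2.109958… → 2.110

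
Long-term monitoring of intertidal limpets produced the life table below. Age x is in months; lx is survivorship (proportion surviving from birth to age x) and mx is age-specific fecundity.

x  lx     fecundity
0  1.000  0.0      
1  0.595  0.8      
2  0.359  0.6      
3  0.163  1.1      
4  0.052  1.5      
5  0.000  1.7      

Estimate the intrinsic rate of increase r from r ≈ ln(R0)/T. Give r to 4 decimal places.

R0 = Σ lx·mx = 0 + 0.476 + 0.2154 + 0.1793 + 0.078 + 0 = 0.9487
Σ x·lx·mx = 1.7567; T = 1.7567/0.9487 = 1.85169…
r ≈ ln(R0)/T = ln(0.9487)/1.85169… = -0.02844… → -0.0284

-0.0284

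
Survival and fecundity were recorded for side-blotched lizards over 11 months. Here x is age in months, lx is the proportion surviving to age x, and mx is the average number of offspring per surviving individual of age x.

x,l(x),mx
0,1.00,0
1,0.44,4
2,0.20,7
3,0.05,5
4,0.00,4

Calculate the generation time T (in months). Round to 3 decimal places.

lx·mx: 0, 1.76, 1.4, 0.25, 0 → R0 = 3.41
x·lx·mx: 0, 1.76, 2.8, 0.75, 0 → Σ = 5.31
T = 5.31 / 3.41 = 1.557185… → 1.557

1.557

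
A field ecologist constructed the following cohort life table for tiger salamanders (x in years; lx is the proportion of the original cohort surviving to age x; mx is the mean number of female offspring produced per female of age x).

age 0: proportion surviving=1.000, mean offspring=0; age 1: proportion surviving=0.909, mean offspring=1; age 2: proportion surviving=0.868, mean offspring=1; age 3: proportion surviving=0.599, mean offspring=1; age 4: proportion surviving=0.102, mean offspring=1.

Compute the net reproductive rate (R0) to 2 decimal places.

lx·mx by age: 0, 0.909, 0.868, 0.599, 0.102
R0 = Σ lx·mx = 2.478 → 2.48

2.48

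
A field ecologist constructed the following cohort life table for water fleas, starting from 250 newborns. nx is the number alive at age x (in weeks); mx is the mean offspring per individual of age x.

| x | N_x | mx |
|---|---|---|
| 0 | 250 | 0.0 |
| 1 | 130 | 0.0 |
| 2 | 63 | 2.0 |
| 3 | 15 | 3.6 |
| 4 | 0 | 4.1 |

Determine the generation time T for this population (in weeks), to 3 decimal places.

2.300

lx = nx/n0 = nx/250: 1, 0.52, 0.252, 0.06, 0
lx·mx: 0, 0, 0.504, 0.216, 0 → R0 = 0.72
x·lx·mx: 0, 0, 1.008, 0.648, 0 → Σ = 1.656
T = 1.656 / 0.72 = 2.3 → 2.300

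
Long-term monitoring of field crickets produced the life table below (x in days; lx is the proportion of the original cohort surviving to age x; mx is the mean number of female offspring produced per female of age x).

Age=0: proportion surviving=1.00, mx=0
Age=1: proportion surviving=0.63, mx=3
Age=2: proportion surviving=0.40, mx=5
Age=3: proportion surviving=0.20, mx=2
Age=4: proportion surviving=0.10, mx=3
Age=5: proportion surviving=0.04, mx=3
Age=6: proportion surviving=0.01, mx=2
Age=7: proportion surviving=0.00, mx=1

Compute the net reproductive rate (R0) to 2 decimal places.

4.73

lx·mx by age: 0, 1.89, 2, 0.4, 0.3, 0.12, 0.02, 0
R0 = Σ lx·mx = 4.73 → 4.73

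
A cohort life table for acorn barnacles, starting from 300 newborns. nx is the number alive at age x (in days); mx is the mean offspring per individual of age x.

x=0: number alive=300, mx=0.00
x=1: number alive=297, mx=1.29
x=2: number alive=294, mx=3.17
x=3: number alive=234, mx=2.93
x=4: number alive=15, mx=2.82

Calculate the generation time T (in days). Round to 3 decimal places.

2.189

lx = nx/n0 = nx/300: 1, 0.99, 0.98, 0.78, 0.05
lx·mx: 0, 1.2771, 3.1066, 2.2854, 0.141 → R0 = 6.8101
x·lx·mx: 0, 1.2771, 6.2132, 6.8562, 0.564 → Σ = 14.9105
T = 14.9105 / 6.8101 = 2.189469… → 2.189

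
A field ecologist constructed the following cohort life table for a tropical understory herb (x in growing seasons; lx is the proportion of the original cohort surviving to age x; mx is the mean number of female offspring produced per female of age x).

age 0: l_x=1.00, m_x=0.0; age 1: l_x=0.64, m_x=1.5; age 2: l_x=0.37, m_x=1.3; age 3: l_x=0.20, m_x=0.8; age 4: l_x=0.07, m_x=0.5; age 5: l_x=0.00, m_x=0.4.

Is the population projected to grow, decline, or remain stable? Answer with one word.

R0 = Σ lx·mx = 0 + 0.96 + 0.481 + 0.16 + 0.035 + 0 = 1.636
R0 > 1, so the population is growing.

growing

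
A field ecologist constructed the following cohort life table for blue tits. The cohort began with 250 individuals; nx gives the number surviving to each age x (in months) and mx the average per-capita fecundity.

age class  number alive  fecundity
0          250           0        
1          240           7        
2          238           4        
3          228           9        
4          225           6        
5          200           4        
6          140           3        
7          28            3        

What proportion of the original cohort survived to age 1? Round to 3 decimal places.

l_1 = n_1/n_0 = 240/250 = 0.96 → 0.960

0.960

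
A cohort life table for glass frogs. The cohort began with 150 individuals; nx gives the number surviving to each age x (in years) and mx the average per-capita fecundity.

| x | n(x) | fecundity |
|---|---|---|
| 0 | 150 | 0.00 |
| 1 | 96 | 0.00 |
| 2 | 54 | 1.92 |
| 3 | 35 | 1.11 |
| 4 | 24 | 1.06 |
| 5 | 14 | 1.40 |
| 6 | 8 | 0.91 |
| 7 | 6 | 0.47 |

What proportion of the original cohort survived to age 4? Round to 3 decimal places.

0.160

l_4 = n_4/n_0 = 24/150 = 0.16 → 0.160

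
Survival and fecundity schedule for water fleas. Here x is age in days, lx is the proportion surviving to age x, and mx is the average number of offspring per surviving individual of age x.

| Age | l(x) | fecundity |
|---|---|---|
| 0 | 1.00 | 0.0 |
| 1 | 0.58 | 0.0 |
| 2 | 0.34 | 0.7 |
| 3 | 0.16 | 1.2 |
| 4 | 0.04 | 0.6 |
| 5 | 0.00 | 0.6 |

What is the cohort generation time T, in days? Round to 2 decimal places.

2.53

lx·mx: 0, 0, 0.238, 0.192, 0.024, 0 → R0 = 0.454
x·lx·mx: 0, 0, 0.476, 0.576, 0.096, 0 → Σ = 1.148
T = 1.148 / 0.454 = 2.528634… → 2.53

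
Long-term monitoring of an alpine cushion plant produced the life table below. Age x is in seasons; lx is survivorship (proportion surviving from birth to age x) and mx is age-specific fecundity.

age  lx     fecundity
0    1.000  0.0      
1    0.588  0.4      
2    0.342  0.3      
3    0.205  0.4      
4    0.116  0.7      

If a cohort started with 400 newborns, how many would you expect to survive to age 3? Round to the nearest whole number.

Expected survivors = N0 · l_3 = 400 × 0.205 = 82 → 82

82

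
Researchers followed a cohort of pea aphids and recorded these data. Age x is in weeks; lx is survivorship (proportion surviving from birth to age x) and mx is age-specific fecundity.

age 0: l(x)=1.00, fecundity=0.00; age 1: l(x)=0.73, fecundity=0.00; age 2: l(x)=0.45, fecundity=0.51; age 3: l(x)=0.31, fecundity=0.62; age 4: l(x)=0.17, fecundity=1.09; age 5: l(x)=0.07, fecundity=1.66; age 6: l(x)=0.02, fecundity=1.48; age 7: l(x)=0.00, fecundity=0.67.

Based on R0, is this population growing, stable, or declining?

declining

R0 = Σ lx·mx = 0 + 0 + 0.2295 + 0.1922 + 0.1853 + 0.1162 + 0.0296 + 0 = 0.7528
R0 < 1, so the population is declining.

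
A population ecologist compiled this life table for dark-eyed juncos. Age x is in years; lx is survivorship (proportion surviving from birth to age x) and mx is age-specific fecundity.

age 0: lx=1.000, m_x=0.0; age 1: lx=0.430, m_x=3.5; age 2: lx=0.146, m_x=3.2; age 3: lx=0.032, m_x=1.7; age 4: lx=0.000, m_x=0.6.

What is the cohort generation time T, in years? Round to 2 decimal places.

1.28

lx·mx: 0, 1.505, 0.4672, 0.0544, 0 → R0 = 2.0266
x·lx·mx: 0, 1.505, 0.9344, 0.1632, 0 → Σ = 2.6026
T = 2.6026 / 2.0266 = 1.28422… → 1.28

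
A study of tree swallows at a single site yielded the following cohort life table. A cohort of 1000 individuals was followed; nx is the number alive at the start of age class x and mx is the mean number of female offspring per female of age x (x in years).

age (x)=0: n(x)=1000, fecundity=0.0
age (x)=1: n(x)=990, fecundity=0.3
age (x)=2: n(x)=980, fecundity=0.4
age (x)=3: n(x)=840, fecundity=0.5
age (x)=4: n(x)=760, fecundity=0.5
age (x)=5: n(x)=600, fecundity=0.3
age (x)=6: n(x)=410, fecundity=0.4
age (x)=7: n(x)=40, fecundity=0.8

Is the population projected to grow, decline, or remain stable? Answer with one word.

growing

lx = nx/n0 = nx/1000: 1, 0.99, 0.98, 0.84, 0.76, 0.6, 0.41, 0.04
R0 = Σ lx·mx = 0 + 0.297 + 0.392 + 0.42 + 0.38 + 0.18 + 0.164 + 0.032 = 1.865
R0 > 1, so the population is growing.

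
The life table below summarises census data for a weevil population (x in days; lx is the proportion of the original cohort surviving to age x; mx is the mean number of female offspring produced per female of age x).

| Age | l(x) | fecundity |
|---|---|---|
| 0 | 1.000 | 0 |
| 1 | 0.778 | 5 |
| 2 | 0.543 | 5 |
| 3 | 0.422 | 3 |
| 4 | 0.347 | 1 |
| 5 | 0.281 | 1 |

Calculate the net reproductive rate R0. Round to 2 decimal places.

8.50

lx·mx by age: 0, 3.89, 2.715, 1.266, 0.347, 0.281
R0 = Σ lx·mx = 8.499 → 8.50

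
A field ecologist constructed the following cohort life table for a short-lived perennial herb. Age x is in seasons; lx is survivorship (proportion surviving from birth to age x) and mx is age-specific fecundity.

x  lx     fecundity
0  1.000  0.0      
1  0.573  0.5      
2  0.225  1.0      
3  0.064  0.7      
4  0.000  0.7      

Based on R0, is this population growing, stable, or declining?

declining

R0 = Σ lx·mx = 0 + 0.2865 + 0.225 + 0.0448 + 0 = 0.5563
R0 < 1, so the population is declining.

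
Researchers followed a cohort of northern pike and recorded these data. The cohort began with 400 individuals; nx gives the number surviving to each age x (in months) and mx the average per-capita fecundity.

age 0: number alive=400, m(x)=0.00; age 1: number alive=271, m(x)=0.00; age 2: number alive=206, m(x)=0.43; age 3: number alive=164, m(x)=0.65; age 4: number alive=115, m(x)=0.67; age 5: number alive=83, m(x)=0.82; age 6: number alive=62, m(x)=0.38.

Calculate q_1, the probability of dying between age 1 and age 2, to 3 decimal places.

0.240

lx = nx/n0 = nx/400: 1, 0.6775, 0.515, 0.41, 0.2875, 0.2075, 0.155
q_1 = (l_1 − l_2) / l_1 = (0.6775 − 0.515) / 0.6775
     = 0.1625 / 0.6775 = 0.239852… → 0.240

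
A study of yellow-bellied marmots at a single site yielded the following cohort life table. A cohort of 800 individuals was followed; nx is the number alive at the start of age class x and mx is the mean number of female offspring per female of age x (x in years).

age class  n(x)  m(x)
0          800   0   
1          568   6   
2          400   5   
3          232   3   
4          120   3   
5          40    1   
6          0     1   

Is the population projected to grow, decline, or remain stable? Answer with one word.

lx = nx/n0 = nx/800: 1, 0.71, 0.5, 0.29, 0.15, 0.05, 0
R0 = Σ lx·mx = 0 + 4.26 + 2.5 + 0.87 + 0.45 + 0.05 + 0 = 8.13
R0 > 1, so the population is growing.

growing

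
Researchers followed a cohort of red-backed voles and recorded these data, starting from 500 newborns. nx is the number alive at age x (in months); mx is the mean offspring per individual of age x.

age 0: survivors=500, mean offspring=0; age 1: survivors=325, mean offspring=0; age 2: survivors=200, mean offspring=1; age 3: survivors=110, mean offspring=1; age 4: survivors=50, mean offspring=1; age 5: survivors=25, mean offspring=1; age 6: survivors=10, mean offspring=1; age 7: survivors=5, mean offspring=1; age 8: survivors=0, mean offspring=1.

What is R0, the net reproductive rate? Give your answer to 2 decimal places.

lx = nx/n0 = nx/500: 1, 0.65, 0.4, 0.22, 0.1, 0.05, 0.02, 0.01, 0
lx·mx by age: 0, 0, 0.4, 0.22, 0.1, 0.05, 0.02, 0.01, 0
R0 = Σ lx·mx = 0.8 → 0.80

0.80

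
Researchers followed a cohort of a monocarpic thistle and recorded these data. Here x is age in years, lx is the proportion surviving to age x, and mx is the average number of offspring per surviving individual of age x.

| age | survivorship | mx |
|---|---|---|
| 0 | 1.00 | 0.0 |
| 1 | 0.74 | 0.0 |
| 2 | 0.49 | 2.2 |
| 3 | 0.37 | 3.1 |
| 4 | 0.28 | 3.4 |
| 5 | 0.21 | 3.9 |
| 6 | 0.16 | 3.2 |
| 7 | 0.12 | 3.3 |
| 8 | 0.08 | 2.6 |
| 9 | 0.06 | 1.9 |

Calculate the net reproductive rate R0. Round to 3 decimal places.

5.226

lx·mx by age: 0, 0, 1.078, 1.147, 0.952, 0.819, 0.512, 0.396, 0.208, 0.114
R0 = Σ lx·mx = 5.226 → 5.226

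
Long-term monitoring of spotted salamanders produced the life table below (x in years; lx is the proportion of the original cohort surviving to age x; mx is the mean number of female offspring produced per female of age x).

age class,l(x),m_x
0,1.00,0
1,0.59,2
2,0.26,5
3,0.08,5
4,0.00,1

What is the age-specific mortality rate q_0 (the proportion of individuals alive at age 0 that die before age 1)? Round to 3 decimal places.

q_0 = (l_0 − l_1) / l_0 = (1 − 0.59) / 1
     = 0.41 / 1 = 0.41 → 0.410

0.410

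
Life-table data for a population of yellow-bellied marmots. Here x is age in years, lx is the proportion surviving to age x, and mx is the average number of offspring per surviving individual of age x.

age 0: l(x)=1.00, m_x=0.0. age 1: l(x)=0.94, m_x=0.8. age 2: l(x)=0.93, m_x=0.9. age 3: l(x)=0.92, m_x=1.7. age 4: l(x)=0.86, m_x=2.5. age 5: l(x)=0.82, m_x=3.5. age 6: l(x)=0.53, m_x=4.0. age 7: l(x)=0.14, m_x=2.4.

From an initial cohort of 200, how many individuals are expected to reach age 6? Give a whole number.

106

Expected survivors = N0 · l_6 = 200 × 0.53 = 106 → 106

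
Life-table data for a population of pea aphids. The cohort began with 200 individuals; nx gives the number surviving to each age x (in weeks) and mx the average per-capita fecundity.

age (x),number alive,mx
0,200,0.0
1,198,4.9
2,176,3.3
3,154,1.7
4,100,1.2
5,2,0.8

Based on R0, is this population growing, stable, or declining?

lx = nx/n0 = nx/200: 1, 0.99, 0.88, 0.77, 0.5, 0.01
R0 = Σ lx·mx = 0 + 4.851 + 2.904 + 1.309 + 0.6 + 0.008 = 9.672
R0 > 1, so the population is growing.

growing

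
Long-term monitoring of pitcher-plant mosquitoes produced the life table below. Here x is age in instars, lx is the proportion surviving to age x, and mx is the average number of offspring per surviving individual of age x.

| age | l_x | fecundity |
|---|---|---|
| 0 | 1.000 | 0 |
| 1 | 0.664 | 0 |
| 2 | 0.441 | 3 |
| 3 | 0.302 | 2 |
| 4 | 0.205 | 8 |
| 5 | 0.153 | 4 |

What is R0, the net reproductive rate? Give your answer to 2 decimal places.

lx·mx by age: 0, 0, 1.323, 0.604, 1.64, 0.612
R0 = Σ lx·mx = 4.179 → 4.18

4.18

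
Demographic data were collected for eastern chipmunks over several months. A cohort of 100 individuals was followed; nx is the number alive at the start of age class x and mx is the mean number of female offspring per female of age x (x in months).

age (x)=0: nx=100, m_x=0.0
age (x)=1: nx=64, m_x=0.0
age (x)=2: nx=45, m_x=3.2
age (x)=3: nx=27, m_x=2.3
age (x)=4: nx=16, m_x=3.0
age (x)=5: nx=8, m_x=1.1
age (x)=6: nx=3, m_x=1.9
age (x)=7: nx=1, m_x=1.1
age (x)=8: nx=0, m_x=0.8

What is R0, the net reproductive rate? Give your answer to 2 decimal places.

lx = nx/n0 = nx/100: 1, 0.64, 0.45, 0.27, 0.16, 0.08, 0.03, 0.01, 0
lx·mx by age: 0, 0, 1.44, 0.621, 0.48, 0.088, 0.057, 0.011, 0
R0 = Σ lx·mx = 2.697 → 2.70

2.70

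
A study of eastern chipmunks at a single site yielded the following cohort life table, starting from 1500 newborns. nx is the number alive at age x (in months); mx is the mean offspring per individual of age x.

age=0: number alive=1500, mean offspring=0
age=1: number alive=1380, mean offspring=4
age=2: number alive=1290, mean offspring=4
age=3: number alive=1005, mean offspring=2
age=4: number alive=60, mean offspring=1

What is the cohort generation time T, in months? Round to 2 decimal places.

lx = nx/n0 = nx/1500: 1, 0.92, 0.86, 0.67, 0.04
lx·mx: 0, 3.68, 3.44, 1.34, 0.04 → R0 = 8.5
x·lx·mx: 0, 3.68, 6.88, 4.02, 0.16 → Σ = 14.74
T = 14.74 / 8.5 = 1.734118… → 1.73

1.73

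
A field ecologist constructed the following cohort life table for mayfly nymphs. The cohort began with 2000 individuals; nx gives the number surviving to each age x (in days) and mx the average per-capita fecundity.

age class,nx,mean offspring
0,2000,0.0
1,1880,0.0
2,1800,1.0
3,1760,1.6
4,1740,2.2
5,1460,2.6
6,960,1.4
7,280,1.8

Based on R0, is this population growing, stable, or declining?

lx = nx/n0 = nx/2000: 1, 0.94, 0.9, 0.88, 0.87, 0.73, 0.48, 0.14
R0 = Σ lx·mx = 0 + 0 + 0.9 + 1.408 + 1.914 + 1.898 + 0.672 + 0.252 = 7.044
R0 > 1, so the population is growing.

growing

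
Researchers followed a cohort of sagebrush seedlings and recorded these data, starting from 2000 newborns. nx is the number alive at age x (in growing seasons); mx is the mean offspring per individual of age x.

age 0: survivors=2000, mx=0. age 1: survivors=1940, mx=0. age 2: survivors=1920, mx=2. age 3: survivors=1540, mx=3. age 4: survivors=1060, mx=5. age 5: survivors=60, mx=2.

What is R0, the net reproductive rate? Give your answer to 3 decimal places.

lx = nx/n0 = nx/2000: 1, 0.97, 0.96, 0.77, 0.53, 0.03
lx·mx by age: 0, 0, 1.92, 2.31, 2.65, 0.06
R0 = Σ lx·mx = 6.94 → 6.940

6.940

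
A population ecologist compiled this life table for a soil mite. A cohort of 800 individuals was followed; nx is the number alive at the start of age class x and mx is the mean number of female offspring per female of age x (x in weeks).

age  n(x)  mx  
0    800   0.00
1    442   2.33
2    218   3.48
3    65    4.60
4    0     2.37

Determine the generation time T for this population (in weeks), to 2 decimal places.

1.65

lx = nx/n0 = nx/800: 1, 0.5525, 0.2725, 0.08125, 0
lx·mx: 0, 1.287325, 0.9483, 0.37375…, 0 → R0 = 2.609375…
x·lx·mx: 0, 1.287325, 1.8966, 1.12125…, 0 → Σ = 4.305175…
T = 4.305175… / 2.609375… = 1.649887… → 1.65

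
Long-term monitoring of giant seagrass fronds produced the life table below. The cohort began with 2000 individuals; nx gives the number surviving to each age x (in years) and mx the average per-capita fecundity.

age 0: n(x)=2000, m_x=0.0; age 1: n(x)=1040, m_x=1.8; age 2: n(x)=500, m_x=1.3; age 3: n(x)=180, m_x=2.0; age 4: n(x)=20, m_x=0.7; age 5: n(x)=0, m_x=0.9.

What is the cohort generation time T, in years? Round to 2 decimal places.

1.49

lx = nx/n0 = nx/2000: 1, 0.52, 0.25, 0.09, 0.01, 0
lx·mx: 0, 0.936, 0.325, 0.18, 0.007, 0 → R0 = 1.448
x·lx·mx: 0, 0.936, 0.65, 0.54, 0.028, 0 → Σ = 2.154
T = 2.154 / 1.448 = 1.487569… → 1.49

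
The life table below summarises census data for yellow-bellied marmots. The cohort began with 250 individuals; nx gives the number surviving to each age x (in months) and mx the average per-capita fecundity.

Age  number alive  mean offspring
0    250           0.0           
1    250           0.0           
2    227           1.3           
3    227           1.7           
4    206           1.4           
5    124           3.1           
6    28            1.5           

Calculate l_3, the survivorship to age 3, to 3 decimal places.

0.908

l_3 = n_3/n_0 = 227/250 = 0.908 → 0.908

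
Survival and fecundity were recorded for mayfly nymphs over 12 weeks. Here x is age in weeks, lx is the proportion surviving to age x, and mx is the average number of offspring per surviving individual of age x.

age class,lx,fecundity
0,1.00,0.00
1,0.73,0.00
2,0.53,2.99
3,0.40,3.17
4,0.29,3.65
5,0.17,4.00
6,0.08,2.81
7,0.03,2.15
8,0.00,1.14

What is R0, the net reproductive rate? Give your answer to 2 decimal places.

lx·mx by age: 0, 0, 1.5847, 1.268, 1.0585, 0.68, 0.2248, 0.0645, 0
R0 = Σ lx·mx = 4.8805 → 4.88

4.88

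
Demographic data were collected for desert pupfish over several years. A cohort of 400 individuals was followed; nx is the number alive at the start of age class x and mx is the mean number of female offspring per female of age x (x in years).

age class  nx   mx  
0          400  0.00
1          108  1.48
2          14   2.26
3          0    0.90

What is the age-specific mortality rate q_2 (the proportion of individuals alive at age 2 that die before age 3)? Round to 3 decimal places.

lx = nx/n0 = nx/400: 1, 0.27, 0.035, 0
q_2 = (l_2 − l_3) / l_2 = (0.035 − 0) / 0.035
     = 0.035 / 0.035 = 1 → 1.000

1.000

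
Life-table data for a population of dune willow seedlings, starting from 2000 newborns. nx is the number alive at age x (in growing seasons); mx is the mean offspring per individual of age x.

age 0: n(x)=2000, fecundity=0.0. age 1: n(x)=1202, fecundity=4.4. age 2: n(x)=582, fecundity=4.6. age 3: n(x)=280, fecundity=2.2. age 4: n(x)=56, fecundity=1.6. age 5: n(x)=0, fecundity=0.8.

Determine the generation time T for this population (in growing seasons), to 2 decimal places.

1.48

lx = nx/n0 = nx/2000: 1, 0.601, 0.291, 0.14, 0.028, 0
lx·mx: 0, 2.6444, 1.3386, 0.308, 0.0448, 0 → R0 = 4.3358
x·lx·mx: 0, 2.6444, 2.6772, 0.924, 0.1792, 0 → Σ = 6.4248
T = 6.4248 / 4.3358 = 1.481803… → 1.48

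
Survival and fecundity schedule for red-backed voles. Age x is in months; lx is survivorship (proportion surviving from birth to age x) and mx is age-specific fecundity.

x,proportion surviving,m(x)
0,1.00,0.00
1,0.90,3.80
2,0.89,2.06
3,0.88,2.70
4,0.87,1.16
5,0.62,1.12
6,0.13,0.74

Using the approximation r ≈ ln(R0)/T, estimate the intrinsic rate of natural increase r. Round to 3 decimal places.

0.949

R0 = Σ lx·mx = 0 + 3.42 + 1.8334 + 2.376 + 1.0092 + 0.6944 + 0.0962 = 9.4292
Σ x·lx·mx = 22.3008; T = 22.3008/9.4292 = 2.36508…
r ≈ ln(R0)/T = ln(9.4292)/2.36508… = 0.94873… → 0.949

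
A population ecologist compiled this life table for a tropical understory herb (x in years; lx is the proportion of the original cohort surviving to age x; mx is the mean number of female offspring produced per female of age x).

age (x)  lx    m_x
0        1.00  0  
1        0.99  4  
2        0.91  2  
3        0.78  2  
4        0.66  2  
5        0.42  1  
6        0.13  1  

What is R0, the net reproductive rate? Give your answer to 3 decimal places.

lx·mx by age: 0, 3.96, 1.82, 1.56, 1.32, 0.42, 0.13
R0 = Σ lx·mx = 9.21 → 9.210

9.210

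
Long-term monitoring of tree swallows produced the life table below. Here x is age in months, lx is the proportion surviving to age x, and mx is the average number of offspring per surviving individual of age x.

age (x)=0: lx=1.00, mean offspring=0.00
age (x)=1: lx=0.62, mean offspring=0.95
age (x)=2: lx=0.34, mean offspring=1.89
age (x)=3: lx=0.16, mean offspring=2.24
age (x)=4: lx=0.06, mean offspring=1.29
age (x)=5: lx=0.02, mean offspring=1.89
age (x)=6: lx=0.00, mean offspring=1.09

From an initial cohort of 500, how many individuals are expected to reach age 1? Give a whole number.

Expected survivors = N0 · l_1 = 500 × 0.62 = 310 → 310

310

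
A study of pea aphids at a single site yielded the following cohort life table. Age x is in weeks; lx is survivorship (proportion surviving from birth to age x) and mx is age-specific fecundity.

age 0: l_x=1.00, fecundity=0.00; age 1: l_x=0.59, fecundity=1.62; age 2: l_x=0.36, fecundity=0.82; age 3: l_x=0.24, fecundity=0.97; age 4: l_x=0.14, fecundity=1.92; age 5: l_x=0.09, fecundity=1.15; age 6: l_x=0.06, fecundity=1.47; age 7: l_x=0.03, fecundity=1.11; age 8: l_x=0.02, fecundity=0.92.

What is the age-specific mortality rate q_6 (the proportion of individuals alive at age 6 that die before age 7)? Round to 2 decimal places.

q_6 = (l_6 − l_7) / l_6 = (0.06 − 0.03) / 0.06
     = 0.03 / 0.06 = 0.5 → 0.50

0.50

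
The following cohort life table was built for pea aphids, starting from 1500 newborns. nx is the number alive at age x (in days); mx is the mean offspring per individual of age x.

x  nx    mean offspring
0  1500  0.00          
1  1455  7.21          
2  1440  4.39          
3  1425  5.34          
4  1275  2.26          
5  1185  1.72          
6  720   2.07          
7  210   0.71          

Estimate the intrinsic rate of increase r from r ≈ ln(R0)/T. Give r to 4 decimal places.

lx = nx/n0 = nx/1500: 1, 0.97, 0.96, 0.95, 0.85, 0.79, 0.48, 0.14
R0 = Σ lx·mx = 0 + 6.9937 + 4.2144 + 5.073 + 1.921 + 1.3588 + 0.9936 + 0.0994 = 20.6539
Σ x·lx·mx = 51.7769; T = 51.7769/20.6539 = 2.50688…
r ≈ ln(R0)/T = ln(20.6539)/2.50688… = 1.207837… → 1.2078

1.2078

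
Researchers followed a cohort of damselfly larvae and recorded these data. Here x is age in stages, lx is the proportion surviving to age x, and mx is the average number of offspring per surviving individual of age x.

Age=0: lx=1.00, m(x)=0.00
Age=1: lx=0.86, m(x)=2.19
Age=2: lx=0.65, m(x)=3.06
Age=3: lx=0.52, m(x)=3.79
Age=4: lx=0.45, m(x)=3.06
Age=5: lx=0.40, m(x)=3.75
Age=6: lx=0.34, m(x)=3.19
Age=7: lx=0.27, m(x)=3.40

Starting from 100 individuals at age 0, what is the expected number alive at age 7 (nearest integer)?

Expected survivors = N0 · l_7 = 100 × 0.27 = 27 → 27

27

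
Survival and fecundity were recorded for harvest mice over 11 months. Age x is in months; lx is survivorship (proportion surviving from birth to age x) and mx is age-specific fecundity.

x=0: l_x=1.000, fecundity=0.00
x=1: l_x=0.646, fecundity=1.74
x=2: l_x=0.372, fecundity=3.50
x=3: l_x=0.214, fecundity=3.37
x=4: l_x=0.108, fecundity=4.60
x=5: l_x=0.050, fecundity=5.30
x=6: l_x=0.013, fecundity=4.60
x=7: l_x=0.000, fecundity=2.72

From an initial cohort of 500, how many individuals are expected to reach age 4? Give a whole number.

Expected survivors = N0 · l_4 = 500 × 0.108 = 54 → 54

54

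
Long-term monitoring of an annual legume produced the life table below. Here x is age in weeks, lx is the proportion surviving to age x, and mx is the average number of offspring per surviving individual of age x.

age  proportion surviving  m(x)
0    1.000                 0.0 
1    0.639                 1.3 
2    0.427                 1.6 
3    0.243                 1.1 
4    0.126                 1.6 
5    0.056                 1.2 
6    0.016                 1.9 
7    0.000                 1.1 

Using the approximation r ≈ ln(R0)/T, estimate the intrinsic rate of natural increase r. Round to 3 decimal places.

R0 = Σ lx·mx = 0 + 0.8307 + 0.6832 + 0.2673 + 0.2016 + 0.0672 + 0.0304 + 0 = 2.0804
Σ x·lx·mx = 4.3238; T = 4.3238/2.0804 = 2.07835…
r ≈ ln(R0)/T = ln(2.0804)/2.07835… = 0.35247… → 0.352

0.352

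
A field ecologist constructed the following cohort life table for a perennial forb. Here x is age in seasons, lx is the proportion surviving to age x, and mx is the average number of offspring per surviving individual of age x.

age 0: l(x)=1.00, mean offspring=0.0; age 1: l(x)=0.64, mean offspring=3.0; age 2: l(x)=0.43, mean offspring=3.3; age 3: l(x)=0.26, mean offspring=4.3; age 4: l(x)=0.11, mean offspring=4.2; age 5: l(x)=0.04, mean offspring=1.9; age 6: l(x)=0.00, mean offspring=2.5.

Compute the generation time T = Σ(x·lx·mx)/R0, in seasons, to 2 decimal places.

2.07

lx·mx: 0, 1.92, 1.419, 1.118, 0.462, 0.076, 0 → R0 = 4.995
x·lx·mx: 0, 1.92, 2.838, 3.354, 1.848, 0.38, 0 → Σ = 10.34
T = 10.34 / 4.995 = 2.07007… → 2.07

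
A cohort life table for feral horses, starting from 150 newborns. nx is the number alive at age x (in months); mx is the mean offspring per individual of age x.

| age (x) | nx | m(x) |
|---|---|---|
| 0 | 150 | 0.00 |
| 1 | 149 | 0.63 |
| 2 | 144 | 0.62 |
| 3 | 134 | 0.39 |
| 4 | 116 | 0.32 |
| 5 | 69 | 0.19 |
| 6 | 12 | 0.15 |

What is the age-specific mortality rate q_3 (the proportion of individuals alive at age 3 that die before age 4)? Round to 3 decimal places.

lx = nx/n0 = nx/150: 1, 0.99333…, 0.96, 0.89333…, 0.77333…, 0.46, 0.08
q_3 = (l_3 − l_4) / l_3 = (0.893333… − 0.773333…) / 0.893333…
     = 0.12… / 0.893333… = 0.134328… → 0.134

0.134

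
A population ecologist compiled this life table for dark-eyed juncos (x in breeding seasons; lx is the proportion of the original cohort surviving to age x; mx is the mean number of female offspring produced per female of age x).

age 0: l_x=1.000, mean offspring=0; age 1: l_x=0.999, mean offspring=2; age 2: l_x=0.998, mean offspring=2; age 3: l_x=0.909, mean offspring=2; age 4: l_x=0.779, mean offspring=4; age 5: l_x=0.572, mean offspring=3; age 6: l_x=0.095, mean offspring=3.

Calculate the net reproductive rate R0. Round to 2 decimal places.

lx·mx by age: 0, 1.998, 1.996, 1.818, 3.116, 1.716, 0.285
R0 = Σ lx·mx = 10.929 → 10.93

10.93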